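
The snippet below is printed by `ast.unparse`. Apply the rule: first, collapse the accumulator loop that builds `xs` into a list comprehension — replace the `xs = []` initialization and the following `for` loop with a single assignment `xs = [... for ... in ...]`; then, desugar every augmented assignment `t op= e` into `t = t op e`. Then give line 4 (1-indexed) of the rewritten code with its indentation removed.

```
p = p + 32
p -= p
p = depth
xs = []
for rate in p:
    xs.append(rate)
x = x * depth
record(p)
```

xs = [rate for rate in p]

Transformed code:
p = p + 32
p = p - p
p = depth
xs = [rate for rate in p]
x = x * depth
record(p)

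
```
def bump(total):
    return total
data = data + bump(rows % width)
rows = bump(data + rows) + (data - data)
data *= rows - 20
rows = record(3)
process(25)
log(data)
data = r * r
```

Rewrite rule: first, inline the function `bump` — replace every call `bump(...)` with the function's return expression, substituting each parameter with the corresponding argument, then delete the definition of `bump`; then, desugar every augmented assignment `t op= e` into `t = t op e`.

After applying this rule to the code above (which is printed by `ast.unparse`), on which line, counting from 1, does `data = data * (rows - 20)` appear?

3

Transformed code:
data = data + rows % width
rows = data + rows + (data - data)
data = data * (rows - 20)
rows = record(3)
process(25)
log(data)
data = r * r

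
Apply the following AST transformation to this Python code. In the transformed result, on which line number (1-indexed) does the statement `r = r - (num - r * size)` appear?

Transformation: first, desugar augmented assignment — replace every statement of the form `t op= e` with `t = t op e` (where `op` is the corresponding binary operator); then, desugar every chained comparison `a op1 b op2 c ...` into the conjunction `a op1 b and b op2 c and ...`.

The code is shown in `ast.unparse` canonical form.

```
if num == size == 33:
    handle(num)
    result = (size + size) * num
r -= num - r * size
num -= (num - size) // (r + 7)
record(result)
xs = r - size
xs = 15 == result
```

4

Transformed code:
if num == size and size == 33:
    handle(num)
    result = (size + size) * num
r = r - (num - r * size)
num = num - (num - size) // (r + 7)
record(result)
xs = r - size
xs = 15 == result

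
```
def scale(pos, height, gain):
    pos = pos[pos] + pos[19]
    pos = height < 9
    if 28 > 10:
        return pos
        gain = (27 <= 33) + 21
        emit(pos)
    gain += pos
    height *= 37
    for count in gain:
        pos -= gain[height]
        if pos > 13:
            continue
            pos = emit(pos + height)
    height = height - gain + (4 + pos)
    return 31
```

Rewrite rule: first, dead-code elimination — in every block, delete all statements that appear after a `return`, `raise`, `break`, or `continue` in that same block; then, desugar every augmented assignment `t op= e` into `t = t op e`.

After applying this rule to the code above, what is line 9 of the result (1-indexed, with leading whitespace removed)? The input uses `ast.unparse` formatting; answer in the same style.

pos = pos - gain[height]

Transformed code:
def scale(pos, height, gain):
    pos = pos[pos] + pos[19]
    pos = height < 9
    if 28 > 10:
        return pos
    gain = gain + pos
    height = height * 37
    for count in gain:
        pos = pos - gain[height]
        if pos > 13:
            continue
    height = height - gain + (4 + pos)
    return 31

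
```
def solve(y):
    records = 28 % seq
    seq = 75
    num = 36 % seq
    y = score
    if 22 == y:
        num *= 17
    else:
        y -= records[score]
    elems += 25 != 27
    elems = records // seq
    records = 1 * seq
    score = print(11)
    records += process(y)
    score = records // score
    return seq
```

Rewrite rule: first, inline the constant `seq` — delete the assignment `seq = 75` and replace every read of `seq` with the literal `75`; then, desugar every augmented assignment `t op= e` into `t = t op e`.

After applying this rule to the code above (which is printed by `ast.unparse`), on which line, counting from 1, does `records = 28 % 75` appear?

Transformed code:
def solve(y):
    records = 28 % 75
    num = 36 % 75
    y = score
    if 22 == y:
        num = num * 17
    else:
        y = y - records[score]
    elems = elems + (25 != 27)
    elems = records // 75
    records = 1 * 75
    score = print(11)
    records = records + process(y)
    score = records // score
    return 75

2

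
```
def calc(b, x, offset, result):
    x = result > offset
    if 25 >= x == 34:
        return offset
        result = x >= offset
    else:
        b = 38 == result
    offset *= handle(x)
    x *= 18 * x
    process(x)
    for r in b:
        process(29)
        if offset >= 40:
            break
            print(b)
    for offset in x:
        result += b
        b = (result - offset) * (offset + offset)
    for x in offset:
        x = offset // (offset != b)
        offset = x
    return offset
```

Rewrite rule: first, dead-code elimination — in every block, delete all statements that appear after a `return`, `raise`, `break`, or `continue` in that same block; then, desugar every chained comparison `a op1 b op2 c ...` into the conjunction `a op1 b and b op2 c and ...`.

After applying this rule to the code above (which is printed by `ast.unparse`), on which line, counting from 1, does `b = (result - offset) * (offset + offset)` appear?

16

Transformed code:
def calc(b, x, offset, result):
    x = result > offset
    if 25 >= x and x == 34:
        return offset
    else:
        b = 38 == result
    offset *= handle(x)
    x *= 18 * x
    process(x)
    for r in b:
        process(29)
        if offset >= 40:
            break
    for offset in x:
        result += b
        b = (result - offset) * (offset + offset)
    for x in offset:
        x = offset // (offset != b)
        offset = x
    return offset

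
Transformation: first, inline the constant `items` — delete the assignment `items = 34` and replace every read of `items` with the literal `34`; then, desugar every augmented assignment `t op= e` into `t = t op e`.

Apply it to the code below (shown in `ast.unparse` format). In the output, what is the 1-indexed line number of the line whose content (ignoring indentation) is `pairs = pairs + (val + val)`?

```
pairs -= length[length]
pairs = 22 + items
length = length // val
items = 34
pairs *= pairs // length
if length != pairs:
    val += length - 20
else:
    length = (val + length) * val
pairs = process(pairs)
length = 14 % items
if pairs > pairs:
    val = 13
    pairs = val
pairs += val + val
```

14

Transformed code:
pairs = pairs - length[length]
pairs = 22 + 34
length = length // val
pairs = pairs * (pairs // length)
if length != pairs:
    val = val + (length - 20)
else:
    length = (val + length) * val
pairs = process(pairs)
length = 14 % 34
if pairs > pairs:
    val = 13
    pairs = val
pairs = pairs + (val + val)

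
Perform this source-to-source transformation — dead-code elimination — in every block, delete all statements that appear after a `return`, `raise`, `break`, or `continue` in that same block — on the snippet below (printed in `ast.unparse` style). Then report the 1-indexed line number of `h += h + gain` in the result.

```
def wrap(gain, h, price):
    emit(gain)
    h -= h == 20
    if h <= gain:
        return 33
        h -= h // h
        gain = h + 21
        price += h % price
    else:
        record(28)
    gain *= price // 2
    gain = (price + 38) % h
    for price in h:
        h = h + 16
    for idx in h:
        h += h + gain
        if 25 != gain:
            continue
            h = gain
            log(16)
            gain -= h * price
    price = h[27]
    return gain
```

13

Transformed code:
def wrap(gain, h, price):
    emit(gain)
    h -= h == 20
    if h <= gain:
        return 33
    else:
        record(28)
    gain *= price // 2
    gain = (price + 38) % h
    for price in h:
        h = h + 16
    for idx in h:
        h += h + gain
        if 25 != gain:
            continue
    price = h[27]
    return gain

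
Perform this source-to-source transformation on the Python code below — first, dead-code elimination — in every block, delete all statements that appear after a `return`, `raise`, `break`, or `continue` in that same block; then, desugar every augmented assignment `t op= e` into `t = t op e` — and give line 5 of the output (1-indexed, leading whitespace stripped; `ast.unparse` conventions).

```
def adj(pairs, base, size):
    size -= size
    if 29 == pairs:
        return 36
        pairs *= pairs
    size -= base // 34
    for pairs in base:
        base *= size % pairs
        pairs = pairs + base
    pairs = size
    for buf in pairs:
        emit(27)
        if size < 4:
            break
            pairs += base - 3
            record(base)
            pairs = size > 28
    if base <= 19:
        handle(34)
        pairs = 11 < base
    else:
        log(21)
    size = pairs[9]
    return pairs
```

size = size - base // 34

Transformed code:
def adj(pairs, base, size):
    size = size - size
    if 29 == pairs:
        return 36
    size = size - base // 34
    for pairs in base:
        base = base * (size % pairs)
        pairs = pairs + base
    pairs = size
    for buf in pairs:
        emit(27)
        if size < 4:
            break
    if base <= 19:
        handle(34)
        pairs = 11 < base
    else:
        log(21)
    size = pairs[9]
    return pairs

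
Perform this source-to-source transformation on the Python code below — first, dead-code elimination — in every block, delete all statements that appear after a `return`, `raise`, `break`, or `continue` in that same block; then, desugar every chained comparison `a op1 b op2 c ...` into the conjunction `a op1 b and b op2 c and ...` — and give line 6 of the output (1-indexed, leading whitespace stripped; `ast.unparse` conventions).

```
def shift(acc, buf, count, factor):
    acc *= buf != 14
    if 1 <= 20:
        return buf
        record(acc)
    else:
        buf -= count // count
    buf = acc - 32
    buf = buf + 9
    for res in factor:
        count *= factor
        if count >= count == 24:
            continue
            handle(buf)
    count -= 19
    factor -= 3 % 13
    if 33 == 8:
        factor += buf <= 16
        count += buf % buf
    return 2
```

Transformed code:
def shift(acc, buf, count, factor):
    acc *= buf != 14
    if 1 <= 20:
        return buf
    else:
        buf -= count // count
    buf = acc - 32
    buf = buf + 9
    for res in factor:
        count *= factor
        if count >= count and count == 24:
            continue
    count -= 19
    factor -= 3 % 13
    if 33 == 8:
        factor += buf <= 16
        count += buf % buf
    return 2

buf -= count // count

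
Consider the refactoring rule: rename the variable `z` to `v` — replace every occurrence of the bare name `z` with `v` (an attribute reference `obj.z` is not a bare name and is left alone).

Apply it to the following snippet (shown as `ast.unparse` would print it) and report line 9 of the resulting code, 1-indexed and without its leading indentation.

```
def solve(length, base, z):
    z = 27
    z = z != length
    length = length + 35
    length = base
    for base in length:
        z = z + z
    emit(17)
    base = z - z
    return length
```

Transformed code:
def solve(length, base, v):
    v = 27
    v = v != length
    length = length + 35
    length = base
    for base in length:
        v = v + v
    emit(17)
    base = v - v
    return length

base = v - v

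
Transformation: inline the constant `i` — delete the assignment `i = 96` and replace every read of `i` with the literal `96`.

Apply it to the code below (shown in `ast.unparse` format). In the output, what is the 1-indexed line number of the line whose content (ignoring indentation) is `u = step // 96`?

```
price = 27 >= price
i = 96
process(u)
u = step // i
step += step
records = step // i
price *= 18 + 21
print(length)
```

Transformed code:
price = 27 >= price
process(u)
u = step // 96
step += step
records = step // 96
price *= 18 + 21
print(length)

3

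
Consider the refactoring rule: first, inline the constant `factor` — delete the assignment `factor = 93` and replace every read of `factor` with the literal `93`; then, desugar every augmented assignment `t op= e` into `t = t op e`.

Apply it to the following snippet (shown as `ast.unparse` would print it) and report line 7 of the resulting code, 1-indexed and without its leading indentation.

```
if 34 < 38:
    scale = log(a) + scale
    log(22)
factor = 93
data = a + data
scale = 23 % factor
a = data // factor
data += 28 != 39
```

Transformed code:
if 34 < 38:
    scale = log(a) + scale
    log(22)
data = a + data
scale = 23 % 93
a = data // 93
data = data + (28 != 39)

data = data + (28 != 39)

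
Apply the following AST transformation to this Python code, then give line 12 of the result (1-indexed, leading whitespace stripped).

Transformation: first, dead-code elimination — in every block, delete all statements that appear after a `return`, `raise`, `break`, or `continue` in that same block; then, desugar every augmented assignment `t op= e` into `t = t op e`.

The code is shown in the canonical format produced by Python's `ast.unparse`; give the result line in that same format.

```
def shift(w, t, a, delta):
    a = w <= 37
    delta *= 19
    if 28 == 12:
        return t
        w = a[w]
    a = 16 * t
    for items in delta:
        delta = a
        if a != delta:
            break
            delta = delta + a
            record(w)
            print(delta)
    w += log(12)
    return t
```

Transformed code:
def shift(w, t, a, delta):
    a = w <= 37
    delta = delta * 19
    if 28 == 12:
        return t
    a = 16 * t
    for items in delta:
        delta = a
        if a != delta:
            break
    w = w + log(12)
    return t

return t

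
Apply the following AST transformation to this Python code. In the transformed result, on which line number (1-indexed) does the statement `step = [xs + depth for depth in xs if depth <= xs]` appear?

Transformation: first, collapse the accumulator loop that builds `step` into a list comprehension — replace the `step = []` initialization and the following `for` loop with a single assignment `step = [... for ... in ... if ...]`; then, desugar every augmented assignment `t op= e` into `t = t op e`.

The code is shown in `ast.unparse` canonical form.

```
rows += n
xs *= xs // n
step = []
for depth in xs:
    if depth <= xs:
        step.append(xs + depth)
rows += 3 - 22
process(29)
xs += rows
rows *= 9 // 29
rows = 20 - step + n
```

Transformed code:
rows = rows + n
xs = xs * (xs // n)
step = [xs + depth for depth in xs if depth <= xs]
rows = rows + (3 - 22)
process(29)
xs = xs + rows
rows = rows * (9 // 29)
rows = 20 - step + n

3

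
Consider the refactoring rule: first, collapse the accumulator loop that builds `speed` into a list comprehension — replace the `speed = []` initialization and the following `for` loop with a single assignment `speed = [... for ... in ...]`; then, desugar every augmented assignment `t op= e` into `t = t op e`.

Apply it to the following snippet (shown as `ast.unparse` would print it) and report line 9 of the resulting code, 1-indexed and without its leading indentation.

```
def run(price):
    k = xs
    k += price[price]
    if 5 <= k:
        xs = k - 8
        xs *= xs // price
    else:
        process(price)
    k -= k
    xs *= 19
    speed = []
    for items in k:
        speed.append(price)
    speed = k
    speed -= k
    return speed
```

k = k - k

Transformed code:
def run(price):
    k = xs
    k = k + price[price]
    if 5 <= k:
        xs = k - 8
        xs = xs * (xs // price)
    else:
        process(price)
    k = k - k
    xs = xs * 19
    speed = [price for items in k]
    speed = k
    speed = speed - k
    return speed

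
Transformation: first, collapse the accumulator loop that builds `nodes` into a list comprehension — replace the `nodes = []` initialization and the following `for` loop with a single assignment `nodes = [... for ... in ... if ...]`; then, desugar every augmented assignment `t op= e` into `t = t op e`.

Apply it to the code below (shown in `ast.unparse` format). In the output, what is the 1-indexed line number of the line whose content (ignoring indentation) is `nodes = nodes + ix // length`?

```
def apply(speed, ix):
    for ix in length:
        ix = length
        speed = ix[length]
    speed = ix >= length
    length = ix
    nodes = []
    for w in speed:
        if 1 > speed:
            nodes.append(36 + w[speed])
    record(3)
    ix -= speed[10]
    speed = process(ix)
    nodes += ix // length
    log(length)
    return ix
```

11

Transformed code:
def apply(speed, ix):
    for ix in length:
        ix = length
        speed = ix[length]
    speed = ix >= length
    length = ix
    nodes = [36 + w[speed] for w in speed if 1 > speed]
    record(3)
    ix = ix - speed[10]
    speed = process(ix)
    nodes = nodes + ix // length
    log(length)
    return ix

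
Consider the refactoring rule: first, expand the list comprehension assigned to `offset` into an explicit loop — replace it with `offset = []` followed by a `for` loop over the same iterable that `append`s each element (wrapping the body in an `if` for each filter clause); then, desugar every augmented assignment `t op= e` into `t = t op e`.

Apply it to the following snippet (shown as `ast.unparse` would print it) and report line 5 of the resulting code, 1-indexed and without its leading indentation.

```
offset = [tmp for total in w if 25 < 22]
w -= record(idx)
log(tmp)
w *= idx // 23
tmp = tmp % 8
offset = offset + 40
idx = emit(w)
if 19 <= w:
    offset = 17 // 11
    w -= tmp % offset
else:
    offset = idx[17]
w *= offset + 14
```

w = w - record(idx)

Transformed code:
offset = []
for total in w:
    if 25 < 22:
        offset.append(tmp)
w = w - record(idx)
log(tmp)
w = w * (idx // 23)
tmp = tmp % 8
offset = offset + 40
idx = emit(w)
if 19 <= w:
    offset = 17 // 11
    w = w - tmp % offset
else:
    offset = idx[17]
w = w * (offset + 14)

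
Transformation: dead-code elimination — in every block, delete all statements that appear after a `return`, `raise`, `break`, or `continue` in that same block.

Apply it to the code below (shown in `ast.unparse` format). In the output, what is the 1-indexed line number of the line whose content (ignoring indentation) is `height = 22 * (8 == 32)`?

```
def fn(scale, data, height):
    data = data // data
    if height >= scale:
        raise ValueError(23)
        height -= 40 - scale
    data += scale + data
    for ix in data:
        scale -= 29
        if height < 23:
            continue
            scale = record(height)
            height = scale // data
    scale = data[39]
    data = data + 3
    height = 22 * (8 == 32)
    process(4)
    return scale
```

Transformed code:
def fn(scale, data, height):
    data = data // data
    if height >= scale:
        raise ValueError(23)
    data += scale + data
    for ix in data:
        scale -= 29
        if height < 23:
            continue
    scale = data[39]
    data = data + 3
    height = 22 * (8 == 32)
    process(4)
    return scale

12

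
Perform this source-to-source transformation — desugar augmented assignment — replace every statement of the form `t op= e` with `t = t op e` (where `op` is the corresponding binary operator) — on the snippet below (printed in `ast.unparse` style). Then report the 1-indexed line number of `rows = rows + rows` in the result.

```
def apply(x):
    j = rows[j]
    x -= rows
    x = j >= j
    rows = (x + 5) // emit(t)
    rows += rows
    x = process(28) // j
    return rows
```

Transformed code:
def apply(x):
    j = rows[j]
    x = x - rows
    x = j >= j
    rows = (x + 5) // emit(t)
    rows = rows + rows
    x = process(28) // j
    return rows

6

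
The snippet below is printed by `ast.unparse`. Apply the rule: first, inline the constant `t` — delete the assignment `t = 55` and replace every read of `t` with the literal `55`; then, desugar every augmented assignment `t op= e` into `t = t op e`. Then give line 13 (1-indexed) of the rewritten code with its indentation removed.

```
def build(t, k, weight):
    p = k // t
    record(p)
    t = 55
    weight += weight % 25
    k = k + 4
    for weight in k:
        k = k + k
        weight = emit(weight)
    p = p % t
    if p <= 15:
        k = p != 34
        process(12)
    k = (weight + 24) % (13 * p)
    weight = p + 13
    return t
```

k = (weight + 24) % (13 * p)

Transformed code:
def build(t, k, weight):
    p = k // 55
    record(p)
    weight = weight + weight % 25
    k = k + 4
    for weight in k:
        k = k + k
        weight = emit(weight)
    p = p % 55
    if p <= 15:
        k = p != 34
        process(12)
    k = (weight + 24) % (13 * p)
    weight = p + 13
    return 55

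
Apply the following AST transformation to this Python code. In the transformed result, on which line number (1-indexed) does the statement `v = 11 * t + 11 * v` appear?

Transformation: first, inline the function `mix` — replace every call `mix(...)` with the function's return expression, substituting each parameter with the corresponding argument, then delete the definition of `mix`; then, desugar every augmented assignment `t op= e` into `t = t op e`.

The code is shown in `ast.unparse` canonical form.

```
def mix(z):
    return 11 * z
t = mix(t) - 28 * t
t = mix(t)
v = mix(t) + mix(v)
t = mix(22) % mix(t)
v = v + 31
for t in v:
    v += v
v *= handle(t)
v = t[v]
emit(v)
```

Transformed code:
t = 11 * t - 28 * t
t = 11 * t
v = 11 * t + 11 * v
t = 11 * 22 % (11 * t)
v = v + 31
for t in v:
    v = v + v
v = v * handle(t)
v = t[v]
emit(v)

3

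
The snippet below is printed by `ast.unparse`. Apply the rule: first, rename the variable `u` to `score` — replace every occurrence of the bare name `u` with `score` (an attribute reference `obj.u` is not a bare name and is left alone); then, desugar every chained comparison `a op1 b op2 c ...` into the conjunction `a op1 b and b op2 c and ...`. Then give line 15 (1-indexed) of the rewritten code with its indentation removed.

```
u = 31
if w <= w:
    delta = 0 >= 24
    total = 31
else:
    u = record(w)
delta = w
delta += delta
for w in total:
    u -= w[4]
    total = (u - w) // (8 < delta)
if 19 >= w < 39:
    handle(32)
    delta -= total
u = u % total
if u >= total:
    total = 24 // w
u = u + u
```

Transformed code:
score = 31
if w <= w:
    delta = 0 >= 24
    total = 31
else:
    score = record(w)
delta = w
delta += delta
for w in total:
    score -= w[4]
    total = (score - w) // (8 < delta)
if 19 >= w and w < 39:
    handle(32)
    delta -= total
score = score % total
if score >= total:
    total = 24 // w
score = score + score

score = score % total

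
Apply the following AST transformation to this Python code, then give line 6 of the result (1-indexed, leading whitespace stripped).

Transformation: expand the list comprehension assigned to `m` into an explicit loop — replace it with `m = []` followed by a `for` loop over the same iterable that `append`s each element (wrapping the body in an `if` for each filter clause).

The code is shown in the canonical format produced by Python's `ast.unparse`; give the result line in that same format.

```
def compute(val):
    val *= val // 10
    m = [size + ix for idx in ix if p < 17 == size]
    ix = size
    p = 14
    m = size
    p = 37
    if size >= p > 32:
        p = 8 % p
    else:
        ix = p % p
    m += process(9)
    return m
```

Transformed code:
def compute(val):
    val *= val // 10
    m = []
    for idx in ix:
        if p < 17 == size:
            m.append(size + ix)
    ix = size
    p = 14
    m = size
    p = 37
    if size >= p > 32:
        p = 8 % p
    else:
        ix = p % p
    m += process(9)
    return m

m.append(size + ix)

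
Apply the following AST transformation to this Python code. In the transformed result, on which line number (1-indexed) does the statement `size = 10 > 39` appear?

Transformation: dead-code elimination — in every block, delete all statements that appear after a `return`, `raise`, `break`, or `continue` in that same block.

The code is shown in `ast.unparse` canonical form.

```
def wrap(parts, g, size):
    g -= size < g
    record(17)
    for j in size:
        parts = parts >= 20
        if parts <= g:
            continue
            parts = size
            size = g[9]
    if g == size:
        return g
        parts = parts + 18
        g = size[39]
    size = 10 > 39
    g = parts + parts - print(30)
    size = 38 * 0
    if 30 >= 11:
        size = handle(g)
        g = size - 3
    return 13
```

10

Transformed code:
def wrap(parts, g, size):
    g -= size < g
    record(17)
    for j in size:
        parts = parts >= 20
        if parts <= g:
            continue
    if g == size:
        return g
    size = 10 > 39
    g = parts + parts - print(30)
    size = 38 * 0
    if 30 >= 11:
        size = handle(g)
        g = size - 3
    return 13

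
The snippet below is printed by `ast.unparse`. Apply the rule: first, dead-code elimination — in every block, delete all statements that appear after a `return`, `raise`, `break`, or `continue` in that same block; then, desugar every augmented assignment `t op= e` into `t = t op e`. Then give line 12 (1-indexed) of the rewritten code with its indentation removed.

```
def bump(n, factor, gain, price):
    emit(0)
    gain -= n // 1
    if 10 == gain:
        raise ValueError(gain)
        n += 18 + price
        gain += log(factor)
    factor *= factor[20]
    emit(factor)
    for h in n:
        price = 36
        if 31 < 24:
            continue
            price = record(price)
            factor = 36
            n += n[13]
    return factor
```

Transformed code:
def bump(n, factor, gain, price):
    emit(0)
    gain = gain - n // 1
    if 10 == gain:
        raise ValueError(gain)
    factor = factor * factor[20]
    emit(factor)
    for h in n:
        price = 36
        if 31 < 24:
            continue
    return factor

return factor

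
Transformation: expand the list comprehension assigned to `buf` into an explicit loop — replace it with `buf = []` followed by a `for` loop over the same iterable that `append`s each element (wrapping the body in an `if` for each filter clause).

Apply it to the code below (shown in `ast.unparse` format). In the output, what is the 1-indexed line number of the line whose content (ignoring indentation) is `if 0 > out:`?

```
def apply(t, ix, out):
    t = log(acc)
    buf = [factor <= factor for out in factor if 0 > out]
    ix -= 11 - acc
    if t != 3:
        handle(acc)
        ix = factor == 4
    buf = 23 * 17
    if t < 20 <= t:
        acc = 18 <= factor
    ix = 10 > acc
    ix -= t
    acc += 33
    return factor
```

Transformed code:
def apply(t, ix, out):
    t = log(acc)
    buf = []
    for out in factor:
        if 0 > out:
            buf.append(factor <= factor)
    ix -= 11 - acc
    if t != 3:
        handle(acc)
        ix = factor == 4
    buf = 23 * 17
    if t < 20 <= t:
        acc = 18 <= factor
    ix = 10 > acc
    ix -= t
    acc += 33
    return factor

5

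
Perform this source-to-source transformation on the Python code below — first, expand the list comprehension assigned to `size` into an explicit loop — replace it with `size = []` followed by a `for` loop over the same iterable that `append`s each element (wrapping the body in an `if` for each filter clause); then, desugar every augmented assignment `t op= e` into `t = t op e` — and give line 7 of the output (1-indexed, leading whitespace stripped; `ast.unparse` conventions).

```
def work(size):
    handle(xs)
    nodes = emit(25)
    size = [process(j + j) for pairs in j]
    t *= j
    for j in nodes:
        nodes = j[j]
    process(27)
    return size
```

t = t * j

Transformed code:
def work(size):
    handle(xs)
    nodes = emit(25)
    size = []
    for pairs in j:
        size.append(process(j + j))
    t = t * j
    for j in nodes:
        nodes = j[j]
    process(27)
    return size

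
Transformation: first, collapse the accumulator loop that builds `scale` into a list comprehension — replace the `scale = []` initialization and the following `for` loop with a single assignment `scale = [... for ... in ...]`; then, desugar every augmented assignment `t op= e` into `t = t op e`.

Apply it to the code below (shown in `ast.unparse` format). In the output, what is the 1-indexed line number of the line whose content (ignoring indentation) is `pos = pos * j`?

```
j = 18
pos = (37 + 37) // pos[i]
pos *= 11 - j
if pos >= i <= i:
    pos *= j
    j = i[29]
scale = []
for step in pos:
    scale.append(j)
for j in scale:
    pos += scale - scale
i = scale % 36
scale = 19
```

Transformed code:
j = 18
pos = (37 + 37) // pos[i]
pos = pos * (11 - j)
if pos >= i <= i:
    pos = pos * j
    j = i[29]
scale = [j for step in pos]
for j in scale:
    pos = pos + (scale - scale)
i = scale % 36
scale = 19

5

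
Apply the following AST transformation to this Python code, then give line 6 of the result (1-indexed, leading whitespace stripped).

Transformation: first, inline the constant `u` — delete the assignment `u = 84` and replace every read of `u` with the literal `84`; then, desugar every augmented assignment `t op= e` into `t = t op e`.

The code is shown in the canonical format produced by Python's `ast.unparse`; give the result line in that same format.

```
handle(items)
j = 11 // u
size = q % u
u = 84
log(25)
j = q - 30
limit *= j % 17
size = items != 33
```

limit = limit * (j % 17)

Transformed code:
handle(items)
j = 11 // 84
size = q % 84
log(25)
j = q - 30
limit = limit * (j % 17)
size = items != 33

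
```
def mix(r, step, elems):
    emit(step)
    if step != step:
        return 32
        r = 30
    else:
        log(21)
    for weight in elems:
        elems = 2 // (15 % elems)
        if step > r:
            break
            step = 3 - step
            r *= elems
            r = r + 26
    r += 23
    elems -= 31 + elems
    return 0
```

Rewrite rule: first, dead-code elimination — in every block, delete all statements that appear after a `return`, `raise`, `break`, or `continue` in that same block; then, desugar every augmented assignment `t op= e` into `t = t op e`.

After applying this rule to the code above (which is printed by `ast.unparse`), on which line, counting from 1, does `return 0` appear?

13

Transformed code:
def mix(r, step, elems):
    emit(step)
    if step != step:
        return 32
    else:
        log(21)
    for weight in elems:
        elems = 2 // (15 % elems)
        if step > r:
            break
    r = r + 23
    elems = elems - (31 + elems)
    return 0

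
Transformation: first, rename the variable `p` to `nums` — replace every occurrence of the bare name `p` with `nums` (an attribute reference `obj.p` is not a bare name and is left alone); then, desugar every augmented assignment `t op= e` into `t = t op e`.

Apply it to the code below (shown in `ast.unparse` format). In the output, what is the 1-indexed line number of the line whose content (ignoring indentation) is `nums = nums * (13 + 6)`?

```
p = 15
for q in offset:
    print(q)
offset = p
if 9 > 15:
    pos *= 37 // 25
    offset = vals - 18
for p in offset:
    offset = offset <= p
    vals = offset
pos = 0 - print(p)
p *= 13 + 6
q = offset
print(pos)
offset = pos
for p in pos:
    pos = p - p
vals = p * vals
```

Transformed code:
nums = 15
for q in offset:
    print(q)
offset = nums
if 9 > 15:
    pos = pos * (37 // 25)
    offset = vals - 18
for nums in offset:
    offset = offset <= nums
    vals = offset
pos = 0 - print(nums)
nums = nums * (13 + 6)
q = offset
print(pos)
offset = pos
for nums in pos:
    pos = nums - nums
vals = nums * vals

12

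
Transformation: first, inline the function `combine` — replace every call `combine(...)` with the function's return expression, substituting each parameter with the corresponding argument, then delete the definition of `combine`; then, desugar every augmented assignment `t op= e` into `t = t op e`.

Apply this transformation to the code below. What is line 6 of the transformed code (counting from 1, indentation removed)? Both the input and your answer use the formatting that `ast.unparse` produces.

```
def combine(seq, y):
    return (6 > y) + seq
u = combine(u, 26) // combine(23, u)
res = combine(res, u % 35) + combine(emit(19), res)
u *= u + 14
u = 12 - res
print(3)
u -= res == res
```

Transformed code:
u = ((6 > 26) + u) // ((6 > u) + 23)
res = (6 > u % 35) + res + ((6 > res) + emit(19))
u = u * (u + 14)
u = 12 - res
print(3)
u = u - (res == res)

u = u - (res == res)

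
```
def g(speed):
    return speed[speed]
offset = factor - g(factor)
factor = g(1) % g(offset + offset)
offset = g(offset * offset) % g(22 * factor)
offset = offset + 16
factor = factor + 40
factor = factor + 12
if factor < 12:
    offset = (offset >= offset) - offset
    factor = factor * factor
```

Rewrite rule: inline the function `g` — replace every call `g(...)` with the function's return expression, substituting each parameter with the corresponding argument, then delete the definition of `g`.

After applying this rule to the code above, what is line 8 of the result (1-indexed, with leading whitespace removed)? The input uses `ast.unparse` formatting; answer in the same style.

offset = (offset >= offset) - offset

Transformed code:
offset = factor - factor[factor]
factor = 1[1] % (offset + offset)[offset + offset]
offset = (offset * offset)[offset * offset] % (22 * factor)[22 * factor]
offset = offset + 16
factor = factor + 40
factor = factor + 12
if factor < 12:
    offset = (offset >= offset) - offset
    factor = factor * factor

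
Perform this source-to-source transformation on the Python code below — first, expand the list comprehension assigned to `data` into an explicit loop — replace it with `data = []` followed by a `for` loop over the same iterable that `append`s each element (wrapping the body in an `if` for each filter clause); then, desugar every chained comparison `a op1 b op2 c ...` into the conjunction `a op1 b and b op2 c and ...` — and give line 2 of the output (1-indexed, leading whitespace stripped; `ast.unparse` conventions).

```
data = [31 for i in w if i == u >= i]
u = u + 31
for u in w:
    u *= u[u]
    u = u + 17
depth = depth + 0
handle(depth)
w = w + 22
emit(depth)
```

for i in w:

Transformed code:
data = []
for i in w:
    if i == u and u >= i:
        data.append(31)
u = u + 31
for u in w:
    u *= u[u]
    u = u + 17
depth = depth + 0
handle(depth)
w = w + 22
emit(depth)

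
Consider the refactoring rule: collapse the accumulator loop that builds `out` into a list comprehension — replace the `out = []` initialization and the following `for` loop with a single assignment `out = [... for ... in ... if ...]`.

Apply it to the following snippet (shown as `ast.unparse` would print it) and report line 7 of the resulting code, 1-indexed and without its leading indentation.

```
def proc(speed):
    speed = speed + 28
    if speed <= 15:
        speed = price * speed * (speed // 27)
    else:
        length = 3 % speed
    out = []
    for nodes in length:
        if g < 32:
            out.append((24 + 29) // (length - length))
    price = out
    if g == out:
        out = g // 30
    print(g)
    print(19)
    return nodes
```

Transformed code:
def proc(speed):
    speed = speed + 28
    if speed <= 15:
        speed = price * speed * (speed // 27)
    else:
        length = 3 % speed
    out = [(24 + 29) // (length - length) for nodes in length if g < 32]
    price = out
    if g == out:
        out = g // 30
    print(g)
    print(19)
    return nodes

out = [(24 + 29) // (length - length) for nodes in length if g < 32]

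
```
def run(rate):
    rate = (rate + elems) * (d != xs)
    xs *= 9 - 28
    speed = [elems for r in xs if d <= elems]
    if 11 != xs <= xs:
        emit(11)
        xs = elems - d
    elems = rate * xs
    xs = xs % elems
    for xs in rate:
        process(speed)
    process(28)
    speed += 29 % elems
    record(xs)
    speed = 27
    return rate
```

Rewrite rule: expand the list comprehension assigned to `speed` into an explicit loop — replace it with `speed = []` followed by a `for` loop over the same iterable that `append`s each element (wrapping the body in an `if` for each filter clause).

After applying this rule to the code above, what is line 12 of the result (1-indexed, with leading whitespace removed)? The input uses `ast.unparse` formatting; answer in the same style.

xs = xs % elems

Transformed code:
def run(rate):
    rate = (rate + elems) * (d != xs)
    xs *= 9 - 28
    speed = []
    for r in xs:
        if d <= elems:
            speed.append(elems)
    if 11 != xs <= xs:
        emit(11)
        xs = elems - d
    elems = rate * xs
    xs = xs % elems
    for xs in rate:
        process(speed)
    process(28)
    speed += 29 % elems
    record(xs)
    speed = 27
    return rate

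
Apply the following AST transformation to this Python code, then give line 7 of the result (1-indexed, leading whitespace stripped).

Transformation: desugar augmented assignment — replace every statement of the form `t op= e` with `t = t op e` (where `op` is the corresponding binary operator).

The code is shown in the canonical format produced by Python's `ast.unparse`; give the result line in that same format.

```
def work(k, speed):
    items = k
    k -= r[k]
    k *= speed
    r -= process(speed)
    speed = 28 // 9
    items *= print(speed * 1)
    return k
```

Transformed code:
def work(k, speed):
    items = k
    k = k - r[k]
    k = k * speed
    r = r - process(speed)
    speed = 28 // 9
    items = items * print(speed * 1)
    return k

items = items * print(speed * 1)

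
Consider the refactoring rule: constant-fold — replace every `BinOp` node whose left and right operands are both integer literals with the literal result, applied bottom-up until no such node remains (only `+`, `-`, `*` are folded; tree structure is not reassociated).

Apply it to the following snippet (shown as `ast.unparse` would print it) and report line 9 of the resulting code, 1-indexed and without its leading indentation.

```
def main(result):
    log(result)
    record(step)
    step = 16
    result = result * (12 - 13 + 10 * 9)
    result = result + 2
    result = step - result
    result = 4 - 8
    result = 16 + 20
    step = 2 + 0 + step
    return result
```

Transformed code:
def main(result):
    log(result)
    record(step)
    step = 16
    result = result * 89
    result = result + 2
    result = step - result
    result = -4
    result = 36
    step = 2 + step
    return result

result = 36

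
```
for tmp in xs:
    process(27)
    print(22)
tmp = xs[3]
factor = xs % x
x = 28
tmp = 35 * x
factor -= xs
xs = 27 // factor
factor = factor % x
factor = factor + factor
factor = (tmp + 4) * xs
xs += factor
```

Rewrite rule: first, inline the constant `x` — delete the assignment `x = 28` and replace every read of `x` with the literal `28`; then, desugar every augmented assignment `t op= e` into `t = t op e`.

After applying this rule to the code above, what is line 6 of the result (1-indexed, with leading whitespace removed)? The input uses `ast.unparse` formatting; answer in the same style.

Transformed code:
for tmp in xs:
    process(27)
    print(22)
tmp = xs[3]
factor = xs % 28
tmp = 35 * 28
factor = factor - xs
xs = 27 // factor
factor = factor % 28
factor = factor + factor
factor = (tmp + 4) * xs
xs = xs + factor

tmp = 35 * 28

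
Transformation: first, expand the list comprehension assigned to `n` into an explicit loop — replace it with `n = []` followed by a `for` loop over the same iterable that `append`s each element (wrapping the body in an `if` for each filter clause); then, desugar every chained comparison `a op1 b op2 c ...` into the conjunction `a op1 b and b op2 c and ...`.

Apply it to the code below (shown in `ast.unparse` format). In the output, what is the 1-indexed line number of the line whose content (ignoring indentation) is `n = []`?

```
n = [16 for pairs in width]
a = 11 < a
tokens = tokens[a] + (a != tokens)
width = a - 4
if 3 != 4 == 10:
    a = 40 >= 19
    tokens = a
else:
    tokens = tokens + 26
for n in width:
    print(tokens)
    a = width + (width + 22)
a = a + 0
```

Transformed code:
n = []
for pairs in width:
    n.append(16)
a = 11 < a
tokens = tokens[a] + (a != tokens)
width = a - 4
if 3 != 4 and 4 == 10:
    a = 40 >= 19
    tokens = a
else:
    tokens = tokens + 26
for n in width:
    print(tokens)
    a = width + (width + 22)
a = a + 0

1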